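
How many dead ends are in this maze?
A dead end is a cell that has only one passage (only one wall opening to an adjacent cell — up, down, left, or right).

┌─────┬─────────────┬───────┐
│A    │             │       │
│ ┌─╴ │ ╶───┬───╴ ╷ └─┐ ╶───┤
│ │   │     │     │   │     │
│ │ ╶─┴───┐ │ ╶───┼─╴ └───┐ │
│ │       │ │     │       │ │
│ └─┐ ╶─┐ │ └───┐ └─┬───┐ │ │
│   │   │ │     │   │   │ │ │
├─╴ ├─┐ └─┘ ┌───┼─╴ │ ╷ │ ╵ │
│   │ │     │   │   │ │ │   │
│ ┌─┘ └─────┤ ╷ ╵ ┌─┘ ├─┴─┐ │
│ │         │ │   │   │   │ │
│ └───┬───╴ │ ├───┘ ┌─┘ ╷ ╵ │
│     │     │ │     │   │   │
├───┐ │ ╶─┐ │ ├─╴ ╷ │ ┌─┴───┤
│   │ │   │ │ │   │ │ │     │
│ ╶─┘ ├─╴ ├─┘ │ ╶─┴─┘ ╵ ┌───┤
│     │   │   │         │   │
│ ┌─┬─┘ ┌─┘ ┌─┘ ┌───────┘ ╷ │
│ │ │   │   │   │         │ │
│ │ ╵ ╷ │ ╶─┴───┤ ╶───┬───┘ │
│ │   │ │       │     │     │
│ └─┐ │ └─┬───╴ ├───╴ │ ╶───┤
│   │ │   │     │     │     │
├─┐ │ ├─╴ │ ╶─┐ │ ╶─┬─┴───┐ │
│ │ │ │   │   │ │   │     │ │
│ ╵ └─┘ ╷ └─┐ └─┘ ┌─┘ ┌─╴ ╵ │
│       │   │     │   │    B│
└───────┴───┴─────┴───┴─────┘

Checking each cell for number of passages:

Dead ends found at positions:
  (0, 10)
  (0, 13)
  (2, 9)
  (3, 4)
  (3, 7)
  (4, 2)
  (4, 11)
  (5, 1)
  (6, 7)
  (7, 1)
  (7, 5)
  (7, 9)
  (7, 13)
  (9, 1)
  (9, 6)
  (12, 0)
  (12, 2)
  (12, 7)
  (12, 9)
  (13, 5)
  (13, 9)
  (13, 11)
Total dead ends: 22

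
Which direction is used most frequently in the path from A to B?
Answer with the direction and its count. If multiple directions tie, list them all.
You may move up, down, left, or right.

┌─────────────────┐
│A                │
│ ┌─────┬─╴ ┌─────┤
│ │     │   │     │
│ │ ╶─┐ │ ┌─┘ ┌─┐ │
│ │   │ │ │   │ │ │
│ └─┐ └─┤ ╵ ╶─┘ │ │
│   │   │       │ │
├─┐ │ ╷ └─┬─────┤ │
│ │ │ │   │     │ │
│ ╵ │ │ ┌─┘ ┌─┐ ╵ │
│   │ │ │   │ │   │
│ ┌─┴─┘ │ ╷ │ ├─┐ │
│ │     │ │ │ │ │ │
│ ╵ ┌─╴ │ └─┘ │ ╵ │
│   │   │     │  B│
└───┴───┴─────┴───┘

Directions: right, right, right, right, right, down, left, down, down, right, up, right, up, right, right, down, down, down, down, down, down
Counts: {'right': 9, 'down': 9, 'left': 1, 'up': 2}
Most common: down and right (tied at 9 times each)

Solution:

┌─────────────────┐
│A → → → → ↓      │
│ ┌─────┬─╴ ┌─────┤
│ │     │↓ ↲│↱ → ↓│
│ │ ╶─┐ │ ┌─┘ ┌─┐ │
│ │   │ │↓│↱ ↑│ │↓│
│ └─┐ └─┤ ╵ ╶─┘ │ │
│   │   │↳ ↑    │↓│
├─┐ │ ╷ └─┬─────┤ │
│ │ │ │   │     │↓│
│ ╵ │ │ ┌─┘ ┌─┐ ╵ │
│   │ │ │   │ │  ↓│
│ ┌─┴─┘ │ ╷ │ ├─┐ │
│ │     │ │ │ │ │↓│
│ ╵ ┌─╴ │ └─┘ │ ╵ │
│   │   │     │  B│
└───┴───┴─────┴───┘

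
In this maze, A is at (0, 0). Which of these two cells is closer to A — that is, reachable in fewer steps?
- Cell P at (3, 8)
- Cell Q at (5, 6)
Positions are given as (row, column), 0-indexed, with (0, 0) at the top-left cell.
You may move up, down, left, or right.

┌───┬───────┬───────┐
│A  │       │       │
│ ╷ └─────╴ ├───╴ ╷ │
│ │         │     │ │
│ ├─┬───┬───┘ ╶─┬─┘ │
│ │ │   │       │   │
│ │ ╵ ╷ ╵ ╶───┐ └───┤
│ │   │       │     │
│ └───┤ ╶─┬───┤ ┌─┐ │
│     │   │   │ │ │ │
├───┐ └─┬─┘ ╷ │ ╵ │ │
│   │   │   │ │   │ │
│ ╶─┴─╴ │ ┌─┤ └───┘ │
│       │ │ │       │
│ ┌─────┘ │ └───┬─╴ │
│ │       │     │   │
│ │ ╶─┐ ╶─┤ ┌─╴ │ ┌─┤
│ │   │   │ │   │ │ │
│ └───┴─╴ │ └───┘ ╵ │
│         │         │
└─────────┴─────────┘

Shortest path A → P at (3, 8): 37 steps
Shortest path A → Q at (5, 6): 29 steps

Q is closer (29 steps vs 37 steps).

Path to P:

┌───┬───────┬───────┐
│A  │       │       │
│ ╷ └─────╴ ├───╴ ╷ │
│↓│         │     │ │
│ ├─┬───┬───┘ ╶─┬─┘ │
│↓│ │   │       │   │
│ │ ╵ ╷ ╵ ╶───┐ └───┤
│↓│   │       │  P ↰│
│ └───┤ ╶─┬───┤ ┌─┐ │
│↳ → ↓│   │↱ ↓│ │ │↑│
├───┐ └─┬─┘ ╷ │ ╵ │ │
│   │↳ ↓│↱ ↑│↓│   │↑│
│ ╶─┴─╴ │ ┌─┤ └───┘ │
│↓ ← ← ↲│↑│ │↳ → → ↑│
│ ┌─────┘ │ └───┬─╴ │
│↓│    ↱ ↑│     │   │
│ │ ╶─┐ ╶─┤ ┌─╴ │ ┌─┤
│↓│   │↑ ↰│ │   │ │ │
│ └───┴─╴ │ └───┘ ╵ │
│↳ → → → ↑│         │
└─────────┴─────────┘

Path to Q:

┌───┬───────┬───────┐
│A  │       │       │
│ ╷ └─────╴ ├───╴ ╷ │
│↓│         │     │ │
│ ├─┬───┬───┘ ╶─┬─┘ │
│↓│ │   │       │   │
│ │ ╵ ╷ ╵ ╶───┐ └───┤
│↓│   │       │     │
│ └───┤ ╶─┬───┤ ┌─┐ │
│↳ → ↓│   │↱ ↓│ │ │ │
├───┐ └─┬─┘ ╷ │ ╵ │ │
│   │↳ ↓│↱ ↑│Q│   │ │
│ ╶─┴─╴ │ ┌─┤ └───┘ │
│↓ ← ← ↲│↑│ │       │
│ ┌─────┘ │ └───┬─╴ │
│↓│    ↱ ↑│     │   │
│ │ ╶─┐ ╶─┤ ┌─╴ │ ┌─┤
│↓│   │↑ ↰│ │   │ │ │
│ └───┴─╴ │ └───┘ ╵ │
│↳ → → → ↑│         │
└─────────┴─────────┘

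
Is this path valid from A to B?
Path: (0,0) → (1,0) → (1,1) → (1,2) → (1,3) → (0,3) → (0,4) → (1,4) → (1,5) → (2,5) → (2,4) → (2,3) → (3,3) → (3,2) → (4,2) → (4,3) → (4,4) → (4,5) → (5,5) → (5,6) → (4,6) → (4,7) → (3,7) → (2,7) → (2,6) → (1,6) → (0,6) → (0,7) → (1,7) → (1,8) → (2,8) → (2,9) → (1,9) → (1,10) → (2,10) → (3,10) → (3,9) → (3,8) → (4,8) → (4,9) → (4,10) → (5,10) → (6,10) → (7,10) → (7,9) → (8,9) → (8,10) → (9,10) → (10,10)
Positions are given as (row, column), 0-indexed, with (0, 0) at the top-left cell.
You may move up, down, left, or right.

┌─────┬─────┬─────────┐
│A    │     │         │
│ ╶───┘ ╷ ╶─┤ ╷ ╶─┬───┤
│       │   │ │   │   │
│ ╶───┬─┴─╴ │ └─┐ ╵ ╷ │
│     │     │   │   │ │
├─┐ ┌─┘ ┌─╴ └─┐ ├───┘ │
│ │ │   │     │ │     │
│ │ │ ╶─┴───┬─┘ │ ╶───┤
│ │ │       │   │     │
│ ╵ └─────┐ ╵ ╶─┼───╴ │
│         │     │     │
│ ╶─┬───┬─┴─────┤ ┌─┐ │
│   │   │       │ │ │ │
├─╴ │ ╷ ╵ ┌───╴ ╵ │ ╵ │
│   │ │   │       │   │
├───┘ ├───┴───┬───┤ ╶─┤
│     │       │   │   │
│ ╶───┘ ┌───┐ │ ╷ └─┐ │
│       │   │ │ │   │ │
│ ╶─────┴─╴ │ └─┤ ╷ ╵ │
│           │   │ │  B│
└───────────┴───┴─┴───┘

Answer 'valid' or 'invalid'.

Checking path validity:
Result: All consecutive moves are passable.

valid

Correct solution:

┌─────┬─────┬─────────┐
│A    │↱ ↓  │↱ ↓      │
│ ╶───┘ ╷ ╶─┤ ╷ ╶─┬───┤
│↳ → → ↑│↳ ↓│↑│↳ ↓│↱ ↓│
│ ╶───┬─┴─╴ │ └─┐ ╵ ╷ │
│     │↓ ← ↲│↑ ↰│↳ ↑│↓│
├─┐ ┌─┘ ┌─╴ └─┐ ├───┘ │
│ │ │↓ ↲│     │↑│↓ ← ↲│
│ │ │ ╶─┴───┬─┘ │ ╶───┤
│ │ │↳ → → ↓│↱ ↑│↳ → ↓│
│ ╵ └─────┐ ╵ ╶─┼───╴ │
│         │↳ ↑  │    ↓│
│ ╶─┬───┬─┴─────┤ ┌─┐ │
│   │   │       │ │ │↓│
├─╴ │ ╷ ╵ ┌───╴ ╵ │ ╵ │
│   │ │   │       │↓ ↲│
├───┘ ├───┴───┬───┤ ╶─┤
│     │       │   │↳ ↓│
│ ╶───┘ ┌───┐ │ ╷ └─┐ │
│       │   │ │ │   │↓│
│ ╶─────┴─╴ │ └─┤ ╷ ╵ │
│           │   │ │  B│
└───────────┴───┴─┴───┘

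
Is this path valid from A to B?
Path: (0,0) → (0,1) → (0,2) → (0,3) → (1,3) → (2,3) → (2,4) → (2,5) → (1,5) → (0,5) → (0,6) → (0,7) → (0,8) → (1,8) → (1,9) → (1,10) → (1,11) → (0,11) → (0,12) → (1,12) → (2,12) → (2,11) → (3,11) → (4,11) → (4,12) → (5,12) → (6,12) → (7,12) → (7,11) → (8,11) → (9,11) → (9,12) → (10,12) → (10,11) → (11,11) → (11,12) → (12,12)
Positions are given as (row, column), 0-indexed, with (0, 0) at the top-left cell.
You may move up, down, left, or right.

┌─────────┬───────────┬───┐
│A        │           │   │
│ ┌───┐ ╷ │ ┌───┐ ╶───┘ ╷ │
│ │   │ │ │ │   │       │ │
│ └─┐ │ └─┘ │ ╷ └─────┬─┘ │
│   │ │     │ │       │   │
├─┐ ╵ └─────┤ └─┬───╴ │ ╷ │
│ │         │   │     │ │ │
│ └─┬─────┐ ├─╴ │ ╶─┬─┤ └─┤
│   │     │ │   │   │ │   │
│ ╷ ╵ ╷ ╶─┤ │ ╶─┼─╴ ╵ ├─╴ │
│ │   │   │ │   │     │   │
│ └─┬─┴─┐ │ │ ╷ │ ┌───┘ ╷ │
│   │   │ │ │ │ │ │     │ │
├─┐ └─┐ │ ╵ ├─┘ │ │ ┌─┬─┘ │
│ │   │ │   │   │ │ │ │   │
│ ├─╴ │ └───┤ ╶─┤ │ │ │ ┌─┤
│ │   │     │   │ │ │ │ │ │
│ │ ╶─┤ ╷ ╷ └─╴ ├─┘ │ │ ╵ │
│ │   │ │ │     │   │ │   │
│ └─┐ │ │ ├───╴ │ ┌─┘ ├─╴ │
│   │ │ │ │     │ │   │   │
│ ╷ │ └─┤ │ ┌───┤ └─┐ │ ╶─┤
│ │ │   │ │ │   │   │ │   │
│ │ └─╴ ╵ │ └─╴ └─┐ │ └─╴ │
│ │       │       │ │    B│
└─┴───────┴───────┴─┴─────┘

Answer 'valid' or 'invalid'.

Checking path validity:
Result: All consecutive moves are passable.

valid

Correct solution:

┌─────────┬───────────┬───┐
│A → → ↓  │↱ → → ↓    │↱ ↓│
│ ┌───┐ ╷ │ ┌───┐ ╶───┘ ╷ │
│ │   │↓│ │↑│   │↳ → → ↑│↓│
│ └─┐ │ └─┘ │ ╷ └─────┬─┘ │
│   │ │↳ → ↑│ │       │↓ ↲│
├─┐ ╵ └─────┤ └─┬───╴ │ ╷ │
│ │         │   │     │↓│ │
│ └─┬─────┐ ├─╴ │ ╶─┬─┤ └─┤
│   │     │ │   │   │ │↳ ↓│
│ ╷ ╵ ╷ ╶─┤ │ ╶─┼─╴ ╵ ├─╴ │
│ │   │   │ │   │     │  ↓│
│ └─┬─┴─┐ │ │ ╷ │ ┌───┘ ╷ │
│   │   │ │ │ │ │ │     │↓│
├─┐ └─┐ │ ╵ ├─┘ │ │ ┌─┬─┘ │
│ │   │ │   │   │ │ │ │↓ ↲│
│ ├─╴ │ └───┤ ╶─┤ │ │ │ ┌─┤
│ │   │     │   │ │ │ │↓│ │
│ │ ╶─┤ ╷ ╷ └─╴ ├─┘ │ │ ╵ │
│ │   │ │ │     │   │ │↳ ↓│
│ └─┐ │ │ ├───╴ │ ┌─┘ ├─╴ │
│   │ │ │ │     │ │   │↓ ↲│
│ ╷ │ └─┤ │ ┌───┤ └─┐ │ ╶─┤
│ │ │   │ │ │   │   │ │↳ ↓│
│ │ └─╴ ╵ │ └─╴ └─┐ │ └─╴ │
│ │       │       │ │    B│
└─┴───────┴───────┴─┴─────┘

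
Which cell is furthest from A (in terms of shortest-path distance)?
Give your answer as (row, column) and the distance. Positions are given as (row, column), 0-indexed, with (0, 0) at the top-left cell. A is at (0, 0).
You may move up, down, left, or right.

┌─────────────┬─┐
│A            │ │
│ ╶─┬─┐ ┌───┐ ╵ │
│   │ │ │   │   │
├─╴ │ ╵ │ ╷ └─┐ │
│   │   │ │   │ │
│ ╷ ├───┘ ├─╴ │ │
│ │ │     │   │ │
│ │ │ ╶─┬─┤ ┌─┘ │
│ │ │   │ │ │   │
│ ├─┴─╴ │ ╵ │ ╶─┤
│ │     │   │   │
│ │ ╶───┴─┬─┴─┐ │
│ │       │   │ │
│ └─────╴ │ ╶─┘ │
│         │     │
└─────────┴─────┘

Computing BFS distances from A to all cells:
Furthest cell: (4, 4)
Distance: 36 steps

Path from A to the furthest cell:

┌─────────────┬─┐
│A            │ │
│ ╶─┬─┐ ┌───┐ ╵ │
│↳ ↓│ │ │↱ ↓│   │
├─╴ │ ╵ │ ╷ └─┐ │
│↓ ↲│   │↑│↳ ↓│ │
│ ╷ ├───┘ ├─╴ │ │
│↓│ │↱ → ↑│↓ ↲│ │
│ │ │ ╶─┬─┤ ┌─┘ │
│↓│ │↑ ↰│B│↓│   │
│ ├─┴─╴ │ ╵ │ ╶─┤
│↓│↱ → ↑│↑ ↲│   │
│ │ ╶───┴─┬─┴─┐ │
│↓│↑ ← ← ↰│   │ │
│ └─────╴ │ ╶─┘ │
│↳ → → → ↑│     │
└─────────┴─────┘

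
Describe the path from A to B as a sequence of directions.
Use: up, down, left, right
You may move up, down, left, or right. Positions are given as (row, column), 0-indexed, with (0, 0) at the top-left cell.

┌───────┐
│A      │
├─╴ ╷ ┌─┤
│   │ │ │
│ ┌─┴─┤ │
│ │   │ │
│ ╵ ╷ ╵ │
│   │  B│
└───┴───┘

Finding the path and converting it to directions:
Path through cells: (0,0) → (0,1) → (1,1) → (1,0) → (2,0) → (3,0) → (3,1) → (2,1) → (2,2) → (3,2) → (3,3)
Directions: right, down, left, down, down, right, up, right, down, right

Solution:

┌───────┐
│A ↓    │
├─╴ ╷ ┌─┤
│↓ ↲│ │ │
│ ┌─┴─┤ │
│↓│↱ ↓│ │
│ ╵ ╷ ╵ │
│↳ ↑│↳ B│
└───┴───┘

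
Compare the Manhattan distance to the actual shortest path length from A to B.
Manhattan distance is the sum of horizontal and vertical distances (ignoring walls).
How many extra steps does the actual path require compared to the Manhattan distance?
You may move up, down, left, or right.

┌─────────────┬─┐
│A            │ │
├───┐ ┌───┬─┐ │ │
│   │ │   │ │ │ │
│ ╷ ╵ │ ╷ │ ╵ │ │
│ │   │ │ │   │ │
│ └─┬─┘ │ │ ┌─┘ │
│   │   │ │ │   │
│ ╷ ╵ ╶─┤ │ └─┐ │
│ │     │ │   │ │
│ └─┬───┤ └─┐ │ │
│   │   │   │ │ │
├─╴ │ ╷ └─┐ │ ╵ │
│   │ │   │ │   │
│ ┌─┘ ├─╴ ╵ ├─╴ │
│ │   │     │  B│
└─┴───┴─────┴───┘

Manhattan distance: |7 - 0| + |7 - 0| = 14
Actual path length: 16
Extra steps: 16 - 14 = 2

Solution:

┌─────────────┬─┐
│A → → → → → ↓│ │
├───┐ ┌───┬─┐ │ │
│   │ │   │ │↓│ │
│ ╷ ╵ │ ╷ │ ╵ │ │
│ │   │ │ │↓ ↲│ │
│ └─┬─┘ │ │ ┌─┘ │
│   │   │ │↓│   │
│ ╷ ╵ ╶─┤ │ └─┐ │
│ │     │ │↳ ↓│ │
│ └─┬───┤ └─┐ │ │
│   │   │   │↓│ │
├─╴ │ ╷ └─┐ │ ╵ │
│   │ │   │ │↳ ↓│
│ ┌─┘ ├─╴ ╵ ├─╴ │
│ │   │     │  B│
└─┴───┴─────┴───┘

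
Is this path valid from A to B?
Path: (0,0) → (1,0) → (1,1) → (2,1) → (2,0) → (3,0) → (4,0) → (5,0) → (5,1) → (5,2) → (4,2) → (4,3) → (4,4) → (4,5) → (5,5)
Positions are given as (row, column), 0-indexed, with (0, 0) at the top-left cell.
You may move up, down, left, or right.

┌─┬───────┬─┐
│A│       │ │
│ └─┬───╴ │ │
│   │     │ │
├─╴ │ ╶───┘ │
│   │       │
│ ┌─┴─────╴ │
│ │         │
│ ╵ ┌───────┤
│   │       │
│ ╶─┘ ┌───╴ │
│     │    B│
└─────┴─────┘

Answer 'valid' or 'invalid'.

Checking path validity:
Result: All consecutive moves are passable.

valid

Correct solution:

┌─┬───────┬─┐
│A│       │ │
│ └─┬───╴ │ │
│↳ ↓│     │ │
├─╴ │ ╶───┘ │
│↓ ↲│       │
│ ┌─┴─────╴ │
│↓│         │
│ ╵ ┌───────┤
│↓  │↱ → → ↓│
│ ╶─┘ ┌───╴ │
│↳ → ↑│    B│
└─────┴─────┘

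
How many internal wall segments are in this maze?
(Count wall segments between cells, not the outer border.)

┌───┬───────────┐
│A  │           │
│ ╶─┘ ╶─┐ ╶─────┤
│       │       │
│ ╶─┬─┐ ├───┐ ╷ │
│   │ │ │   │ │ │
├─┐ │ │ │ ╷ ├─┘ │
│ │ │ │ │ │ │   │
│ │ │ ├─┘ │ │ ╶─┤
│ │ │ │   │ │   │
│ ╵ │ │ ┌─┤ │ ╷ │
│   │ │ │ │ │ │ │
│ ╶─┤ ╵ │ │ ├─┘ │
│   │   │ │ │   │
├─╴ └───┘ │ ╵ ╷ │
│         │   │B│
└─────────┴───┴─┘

Counting internal wall segments:
Total internal walls: 49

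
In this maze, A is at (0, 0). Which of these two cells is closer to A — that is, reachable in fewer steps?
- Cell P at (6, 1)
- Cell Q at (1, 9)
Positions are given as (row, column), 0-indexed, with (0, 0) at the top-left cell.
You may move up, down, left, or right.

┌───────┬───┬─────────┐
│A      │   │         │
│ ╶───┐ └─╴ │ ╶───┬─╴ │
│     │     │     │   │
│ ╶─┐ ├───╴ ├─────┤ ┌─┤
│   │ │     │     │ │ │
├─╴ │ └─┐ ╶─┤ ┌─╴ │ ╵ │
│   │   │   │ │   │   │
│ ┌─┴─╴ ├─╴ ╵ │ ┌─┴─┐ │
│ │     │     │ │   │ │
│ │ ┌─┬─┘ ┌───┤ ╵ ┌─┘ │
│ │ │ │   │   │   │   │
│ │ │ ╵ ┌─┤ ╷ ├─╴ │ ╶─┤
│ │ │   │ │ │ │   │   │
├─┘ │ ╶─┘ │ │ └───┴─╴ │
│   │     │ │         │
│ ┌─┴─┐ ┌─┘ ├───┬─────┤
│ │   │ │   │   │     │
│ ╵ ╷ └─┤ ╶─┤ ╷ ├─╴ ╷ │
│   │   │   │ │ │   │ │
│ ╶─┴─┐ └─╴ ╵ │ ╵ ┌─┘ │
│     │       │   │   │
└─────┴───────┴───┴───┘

Shortest path A → P at (6, 1): 11 steps
Shortest path A → Q at (1, 9): 46 steps

P is closer (11 steps vs 46 steps).

Path to P:

┌───────┬───┬─────────┐
│A      │   │         │
│ ╶───┐ └─╴ │ ╶───┬─╴ │
│↳ → ↓│     │     │   │
│ ╶─┐ ├───╴ ├─────┤ ┌─┤
│   │↓│     │     │ │ │
├─╴ │ └─┐ ╶─┤ ┌─╴ │ ╵ │
│   │↳ ↓│   │ │   │   │
│ ┌─┴─╴ ├─╴ ╵ │ ┌─┴─┐ │
│ │↓ ← ↲│     │ │   │ │
│ │ ┌─┬─┘ ┌───┤ ╵ ┌─┘ │
│ │↓│ │   │   │   │   │
│ │ │ ╵ ┌─┤ ╷ ├─╴ │ ╶─┤
│ │P│   │ │ │ │   │   │
├─┘ │ ╶─┘ │ │ └───┴─╴ │
│   │     │ │         │
│ ┌─┴─┐ ┌─┘ ├───┬─────┤
│ │   │ │   │   │     │
│ ╵ ╷ └─┤ ╶─┤ ╷ ├─╴ ╷ │
│   │   │   │ │ │   │ │
│ ╶─┴─┐ └─╴ ╵ │ ╵ ┌─┘ │
│     │       │   │   │
└─────┴───────┴───┴───┘

Path to Q:

┌───────┬───┬─────────┐
│A      │   │         │
│ ╶───┐ └─╴ │ ╶───┬─╴ │
│↳ → ↓│     │     │Q  │
│ ╶─┐ ├───╴ ├─────┤ ┌─┤
│   │↓│     │     │↑│ │
├─╴ │ └─┐ ╶─┤ ┌─╴ │ ╵ │
│   │↳ ↓│   │ │   │↑ ↰│
│ ┌─┴─╴ ├─╴ ╵ │ ┌─┴─┐ │
│ │↓ ← ↲│     │ │   │↑│
│ │ ┌─┬─┘ ┌───┤ ╵ ┌─┘ │
│ │↓│ │   │↱ ↓│   │↱ ↑│
│ │ │ ╵ ┌─┤ ╷ ├─╴ │ ╶─┤
│ │↓│   │ │↑│↓│   │↑ ↰│
├─┘ │ ╶─┘ │ │ └───┴─╴ │
│↓ ↲│     │↑│↳ → → → ↑│
│ ┌─┴─┐ ┌─┘ ├───┬─────┤
│↓│↱ ↓│ │↱ ↑│   │     │
│ ╵ ╷ └─┤ ╶─┤ ╷ ├─╴ ╷ │
│↳ ↑│↳ ↓│↑ ↰│ │ │   │ │
│ ╶─┴─┐ └─╴ ╵ │ ╵ ┌─┘ │
│     │↳ → ↑  │   │   │
└─────┴───────┴───┴───┘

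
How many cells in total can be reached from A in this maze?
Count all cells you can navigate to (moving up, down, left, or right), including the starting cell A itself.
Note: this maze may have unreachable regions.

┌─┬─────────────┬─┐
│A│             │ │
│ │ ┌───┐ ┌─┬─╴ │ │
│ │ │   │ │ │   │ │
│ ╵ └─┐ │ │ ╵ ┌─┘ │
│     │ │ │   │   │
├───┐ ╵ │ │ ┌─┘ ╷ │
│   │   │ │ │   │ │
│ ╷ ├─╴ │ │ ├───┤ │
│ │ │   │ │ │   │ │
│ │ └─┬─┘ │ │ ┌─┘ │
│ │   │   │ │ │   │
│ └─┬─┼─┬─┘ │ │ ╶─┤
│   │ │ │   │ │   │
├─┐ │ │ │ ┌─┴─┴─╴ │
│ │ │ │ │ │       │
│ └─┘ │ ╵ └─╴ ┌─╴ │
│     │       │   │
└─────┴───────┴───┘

Using BFS/flood-fill to find all reachable cells from A:
Maze size: 9 × 9 = 81 total cells
20 cell(s) are walled off and cannot be reached from A.
Reachable cells: 61

Reachable region (· marks reachable cells):

┌─┬─────────────┬─┐
│A│· · · · · · ·│·│
│ │ ┌───┐ ┌─┬─╴ │ │
│·│·│· ·│·│·│· ·│·│
│ ╵ └─┐ │ │ ╵ ┌─┘ │
│· · ·│·│·│· ·│· ·│
├───┐ ╵ │ │ ┌─┘ ╷ │
│   │· ·│·│·│· ·│·│
│ ╷ ├─╴ │ │ ├───┤ │
│ │ │· ·│·│·│   │·│
│ │ └─┬─┘ │ │ ┌─┘ │
│ │   │· ·│·│ │· ·│
│ └─┬─┼─┬─┘ │ │ ╶─┤
│   │ │·│· ·│ │· ·│
├─┐ │ │ │ ┌─┴─┴─╴ │
│ │ │ │·│·│· · · ·│
│ └─┘ │ ╵ └─╴ ┌─╴ │
│     │· · · ·│· ·│
└─────┴───────┴───┘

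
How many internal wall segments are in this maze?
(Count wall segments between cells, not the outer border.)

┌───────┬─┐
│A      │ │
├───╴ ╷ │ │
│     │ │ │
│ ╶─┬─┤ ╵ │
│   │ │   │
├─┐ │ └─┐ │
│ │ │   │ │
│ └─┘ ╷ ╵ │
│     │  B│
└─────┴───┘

Counting internal wall segments:
Total internal walls: 16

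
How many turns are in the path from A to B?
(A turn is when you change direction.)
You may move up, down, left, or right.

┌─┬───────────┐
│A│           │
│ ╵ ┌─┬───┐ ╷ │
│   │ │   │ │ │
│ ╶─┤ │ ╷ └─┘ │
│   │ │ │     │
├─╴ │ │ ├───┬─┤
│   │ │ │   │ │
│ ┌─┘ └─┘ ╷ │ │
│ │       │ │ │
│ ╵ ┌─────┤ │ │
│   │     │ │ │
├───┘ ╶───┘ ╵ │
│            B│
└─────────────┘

Directions: down, down, right, down, left, down, down, right, up, right, right, right, up, right, down, down, down, right
Number of turns: 11

Solution:

┌─┬───────────┐
│A│           │
│ ╵ ┌─┬───┐ ╷ │
│↓  │ │   │ │ │
│ ╶─┤ │ ╷ └─┘ │
│↳ ↓│ │ │     │
├─╴ │ │ ├───┬─┤
│↓ ↲│ │ │↱ ↓│ │
│ ┌─┘ └─┘ ╷ │ │
│↓│↱ → → ↑│↓│ │
│ ╵ ┌─────┤ │ │
│↳ ↑│     │↓│ │
├───┘ ╶───┘ ╵ │
│          ↳ B│
└─────────────┘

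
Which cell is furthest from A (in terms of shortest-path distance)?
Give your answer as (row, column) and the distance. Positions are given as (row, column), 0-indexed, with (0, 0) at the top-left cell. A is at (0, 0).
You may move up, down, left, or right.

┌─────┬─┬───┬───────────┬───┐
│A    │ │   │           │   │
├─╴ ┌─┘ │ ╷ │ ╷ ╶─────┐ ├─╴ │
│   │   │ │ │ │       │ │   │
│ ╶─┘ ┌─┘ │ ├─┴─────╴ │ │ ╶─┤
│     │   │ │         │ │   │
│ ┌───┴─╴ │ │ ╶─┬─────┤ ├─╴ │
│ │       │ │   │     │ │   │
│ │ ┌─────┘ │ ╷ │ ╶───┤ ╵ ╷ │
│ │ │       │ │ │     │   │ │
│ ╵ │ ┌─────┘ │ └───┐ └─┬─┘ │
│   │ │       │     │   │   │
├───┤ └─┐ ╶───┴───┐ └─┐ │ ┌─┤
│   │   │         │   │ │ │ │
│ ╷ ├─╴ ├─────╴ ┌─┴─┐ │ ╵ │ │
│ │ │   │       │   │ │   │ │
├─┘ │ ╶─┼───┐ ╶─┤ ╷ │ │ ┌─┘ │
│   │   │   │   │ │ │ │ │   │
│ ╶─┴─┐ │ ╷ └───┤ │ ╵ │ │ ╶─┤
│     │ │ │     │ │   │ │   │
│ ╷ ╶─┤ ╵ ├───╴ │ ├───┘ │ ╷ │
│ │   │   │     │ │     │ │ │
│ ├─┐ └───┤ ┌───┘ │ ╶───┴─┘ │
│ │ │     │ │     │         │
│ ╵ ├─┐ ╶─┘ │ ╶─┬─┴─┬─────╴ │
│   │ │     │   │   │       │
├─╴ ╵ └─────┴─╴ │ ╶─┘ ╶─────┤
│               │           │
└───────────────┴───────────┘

Computing BFS distances from A to all cells:
Furthest cell: (12, 9)
Distance: 133 steps

Path from A to the furthest cell:

┌─────┬─┬───┬───────────┬───┐
│A ↓  │ │↱ ↓│  ↱ → → → ↓│   │
├─╴ ┌─┘ │ ╷ │ ╷ ╶─────┐ ├─╴ │
│↓ ↲│   │↑│↓│ │↑ ← ← ↰│↓│   │
│ ╶─┘ ┌─┘ │ ├─┴─────╴ │ │ ╶─┤
│↓    │  ↑│↓│↱ → → → ↑│↓│   │
│ ┌───┴─╴ │ │ ╶─┬─────┤ ├─╴ │
│↓│↱ → → ↑│↓│↑ ↰│     │↓│↱ ↓│
│ │ ┌─────┘ │ ╷ │ ╶───┤ ╵ ╷ │
│↓│↑│↓ ← ← ↲│ │↑│     │↳ ↑│↓│
│ ╵ │ ┌─────┘ │ └───┐ └─┬─┘ │
│↳ ↑│↓│       │↑ ← ↰│   │↓ ↲│
├───┤ └─┐ ╶───┴───┐ └─┐ │ ┌─┤
│   │↳ ↓│         │↑ ↰│ │↓│ │
│ ╷ ├─╴ ├─────╴ ┌─┴─┐ │ ╵ │ │
│ │ │↓ ↲│       │↱ ↓│↑│↓ ↲│ │
├─┘ │ ╶─┼───┐ ╶─┤ ╷ │ │ ┌─┘ │
│   │↳ ↓│↱ ↓│   │↑│↓│↑│↓│   │
│ ╶─┴─┐ │ ╷ └───┤ │ ╵ │ │ ╶─┤
│↓ ↰  │↓│↑│↳ → ↓│↑│↳ ↑│↓│   │
│ ╷ ╶─┤ ╵ ├───╴ │ ├───┘ │ ╷ │
│↓│↑ ↰│↳ ↑│↓ ← ↲│↑│↓ ← ↲│ │ │
│ ├─┐ └───┤ ┌───┘ │ ╶───┴─┘ │
│↓│ │↑ ↰  │↓│↱ → ↑│↳ → → → ↓│
│ ╵ ├─┐ ╶─┘ │ ╶─┬─┴─┬─────╴ │
│↳ ↓│ │↑ ← ↲│↑ ↰│↱ B│↓ ← ← ↲│
├─╴ ╵ └─────┴─╴ │ ╶─┘ ╶─────┤
│  ↳ → → → → → ↑│↑ ← ↲      │
└───────────────┴───────────┘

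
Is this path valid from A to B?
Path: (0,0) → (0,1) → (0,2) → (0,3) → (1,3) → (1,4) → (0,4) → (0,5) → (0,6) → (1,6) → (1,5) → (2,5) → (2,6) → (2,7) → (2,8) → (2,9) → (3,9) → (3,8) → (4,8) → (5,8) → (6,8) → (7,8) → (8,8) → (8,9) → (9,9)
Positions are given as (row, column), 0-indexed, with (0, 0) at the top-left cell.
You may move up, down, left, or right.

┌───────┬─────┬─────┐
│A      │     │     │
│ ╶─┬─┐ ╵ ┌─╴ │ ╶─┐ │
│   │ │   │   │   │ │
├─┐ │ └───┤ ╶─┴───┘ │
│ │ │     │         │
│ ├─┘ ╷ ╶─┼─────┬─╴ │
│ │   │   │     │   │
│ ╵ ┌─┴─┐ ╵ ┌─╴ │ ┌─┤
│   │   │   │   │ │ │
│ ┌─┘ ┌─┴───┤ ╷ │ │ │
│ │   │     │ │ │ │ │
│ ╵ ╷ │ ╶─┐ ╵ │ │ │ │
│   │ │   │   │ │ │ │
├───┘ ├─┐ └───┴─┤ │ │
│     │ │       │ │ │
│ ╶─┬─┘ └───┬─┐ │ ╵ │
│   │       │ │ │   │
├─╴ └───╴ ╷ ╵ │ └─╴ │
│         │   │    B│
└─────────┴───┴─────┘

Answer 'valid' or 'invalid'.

Checking path validity:
Result: All consecutive moves are passable.

valid

Correct solution:

┌───────┬─────┬─────┐
│A → → ↓│↱ → ↓│     │
│ ╶─┬─┐ ╵ ┌─╴ │ ╶─┐ │
│   │ │↳ ↑│↓ ↲│   │ │
├─┐ │ └───┤ ╶─┴───┘ │
│ │ │     │↳ → → → ↓│
│ ├─┘ ╷ ╶─┼─────┬─╴ │
│ │   │   │     │↓ ↲│
│ ╵ ┌─┴─┐ ╵ ┌─╴ │ ┌─┤
│   │   │   │   │↓│ │
│ ┌─┘ ┌─┴───┤ ╷ │ │ │
│ │   │     │ │ │↓│ │
│ ╵ ╷ │ ╶─┐ ╵ │ │ │ │
│   │ │   │   │ │↓│ │
├───┘ ├─┐ └───┴─┤ │ │
│     │ │       │↓│ │
│ ╶─┬─┘ └───┬─┐ │ ╵ │
│   │       │ │ │↳ ↓│
├─╴ └───╴ ╷ ╵ │ └─╴ │
│         │   │    B│
└─────────┴───┴─────┘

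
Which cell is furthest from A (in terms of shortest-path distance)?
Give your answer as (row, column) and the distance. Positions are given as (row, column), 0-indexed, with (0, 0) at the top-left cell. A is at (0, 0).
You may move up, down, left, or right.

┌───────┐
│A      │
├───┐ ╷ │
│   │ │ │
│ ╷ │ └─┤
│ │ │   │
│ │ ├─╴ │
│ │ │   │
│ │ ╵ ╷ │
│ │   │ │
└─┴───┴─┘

Computing BFS distances from A to all cells:
Furthest cell: (4, 0)
Distance: 16 steps

Path from A to the furthest cell:

┌───────┐
│A → ↓  │
├───┐ ╷ │
│↓ ↰│↓│ │
│ ╷ │ └─┤
│↓│↑│↳ ↓│
│ │ ├─╴ │
│↓│↑│↓ ↲│
│ │ ╵ ╷ │
│B│↑ ↲│ │
└─┴───┴─┘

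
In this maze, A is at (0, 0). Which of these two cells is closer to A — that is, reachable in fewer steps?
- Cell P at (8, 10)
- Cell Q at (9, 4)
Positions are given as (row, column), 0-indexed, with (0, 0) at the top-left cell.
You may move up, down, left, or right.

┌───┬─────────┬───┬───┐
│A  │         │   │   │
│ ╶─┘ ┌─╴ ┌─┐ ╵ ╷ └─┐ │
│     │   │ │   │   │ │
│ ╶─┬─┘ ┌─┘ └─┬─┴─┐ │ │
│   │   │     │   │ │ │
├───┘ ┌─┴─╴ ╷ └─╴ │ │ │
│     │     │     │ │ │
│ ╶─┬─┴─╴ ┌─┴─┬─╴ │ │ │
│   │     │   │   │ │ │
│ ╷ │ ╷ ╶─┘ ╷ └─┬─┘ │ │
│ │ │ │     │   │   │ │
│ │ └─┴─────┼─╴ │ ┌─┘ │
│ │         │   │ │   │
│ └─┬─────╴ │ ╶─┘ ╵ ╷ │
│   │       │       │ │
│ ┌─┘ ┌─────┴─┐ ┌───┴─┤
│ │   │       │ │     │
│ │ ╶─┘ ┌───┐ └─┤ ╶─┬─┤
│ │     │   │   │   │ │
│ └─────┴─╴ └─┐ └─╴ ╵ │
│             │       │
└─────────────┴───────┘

Shortest path A → P at (8, 10): 44 steps
Shortest path A → Q at (9, 4): 27 steps

Q is closer (27 steps vs 44 steps).

Path to P:

┌───┬─────────┬───┬───┐
│A  │↱ → ↓    │   │   │
│ ╶─┘ ┌─╴ ┌─┐ ╵ ╷ └─┐ │
│↳ → ↑│↓ ↲│ │   │   │ │
│ ╶─┬─┘ ┌─┘ └─┬─┴─┐ │ │
│   │↓ ↲│     │   │ │ │
├───┘ ┌─┴─╴ ╷ └─╴ │ │ │
│↓ ← ↲│     │     │ │ │
│ ╶─┬─┴─╴ ┌─┴─┬─╴ │ │ │
│↳ ↓│     │   │   │ │ │
│ ╷ │ ╷ ╶─┘ ╷ └─┬─┘ │ │
│ │↓│ │     │   │   │ │
│ │ └─┴─────┼─╴ │ ┌─┘ │
│ │↳ → → → ↓│   │ │   │
│ └─┬─────╴ │ ╶─┘ ╵ ╷ │
│   │↓ ← ← ↲│       │ │
│ ┌─┘ ┌─────┴─┐ ┌───┴─┤
│ │↓ ↲│↱ → → ↓│ │↱ → P│
│ │ ╶─┘ ┌───┐ └─┤ ╶─┬─┤
│ │↳ → ↑│   │↳ ↓│↑ ↰│ │
│ └─────┴─╴ └─┐ └─╴ ╵ │
│             │↳ → ↑  │
└─────────────┴───────┘

Path to Q:

┌───┬─────────┬───┬───┐
│A  │↱ → ↓    │   │   │
│ ╶─┘ ┌─╴ ┌─┐ ╵ ╷ └─┐ │
│↳ → ↑│↓ ↲│ │   │   │ │
│ ╶─┬─┘ ┌─┘ └─┬─┴─┐ │ │
│   │↓ ↲│     │   │ │ │
├───┘ ┌─┴─╴ ╷ └─╴ │ │ │
│↓ ← ↲│     │     │ │ │
│ ╶─┬─┴─╴ ┌─┴─┬─╴ │ │ │
│↓  │     │   │   │ │ │
│ ╷ │ ╷ ╶─┘ ╷ └─┬─┘ │ │
│↓│ │ │     │   │   │ │
│ │ └─┴─────┼─╴ │ ┌─┘ │
│↓│         │   │ │   │
│ └─┬─────╴ │ ╶─┘ ╵ ╷ │
│↓  │       │       │ │
│ ┌─┘ ┌─────┴─┐ ┌───┴─┤
│↓│   │       │ │     │
│ │ ╶─┘ ┌───┐ └─┤ ╶─┬─┤
│↓│     │Q ↰│   │   │ │
│ └─────┴─╴ └─┐ └─╴ ╵ │
│↳ → → → → ↑  │       │
└─────────────┴───────┘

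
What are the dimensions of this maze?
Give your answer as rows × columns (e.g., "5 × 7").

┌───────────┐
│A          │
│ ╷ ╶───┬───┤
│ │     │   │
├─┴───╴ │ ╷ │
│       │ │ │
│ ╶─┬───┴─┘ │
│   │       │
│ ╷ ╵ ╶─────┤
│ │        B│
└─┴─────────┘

Counting the maze dimensions:
Rows (vertical): 5
Columns (horizontal): 6
Dimensions: 5 × 6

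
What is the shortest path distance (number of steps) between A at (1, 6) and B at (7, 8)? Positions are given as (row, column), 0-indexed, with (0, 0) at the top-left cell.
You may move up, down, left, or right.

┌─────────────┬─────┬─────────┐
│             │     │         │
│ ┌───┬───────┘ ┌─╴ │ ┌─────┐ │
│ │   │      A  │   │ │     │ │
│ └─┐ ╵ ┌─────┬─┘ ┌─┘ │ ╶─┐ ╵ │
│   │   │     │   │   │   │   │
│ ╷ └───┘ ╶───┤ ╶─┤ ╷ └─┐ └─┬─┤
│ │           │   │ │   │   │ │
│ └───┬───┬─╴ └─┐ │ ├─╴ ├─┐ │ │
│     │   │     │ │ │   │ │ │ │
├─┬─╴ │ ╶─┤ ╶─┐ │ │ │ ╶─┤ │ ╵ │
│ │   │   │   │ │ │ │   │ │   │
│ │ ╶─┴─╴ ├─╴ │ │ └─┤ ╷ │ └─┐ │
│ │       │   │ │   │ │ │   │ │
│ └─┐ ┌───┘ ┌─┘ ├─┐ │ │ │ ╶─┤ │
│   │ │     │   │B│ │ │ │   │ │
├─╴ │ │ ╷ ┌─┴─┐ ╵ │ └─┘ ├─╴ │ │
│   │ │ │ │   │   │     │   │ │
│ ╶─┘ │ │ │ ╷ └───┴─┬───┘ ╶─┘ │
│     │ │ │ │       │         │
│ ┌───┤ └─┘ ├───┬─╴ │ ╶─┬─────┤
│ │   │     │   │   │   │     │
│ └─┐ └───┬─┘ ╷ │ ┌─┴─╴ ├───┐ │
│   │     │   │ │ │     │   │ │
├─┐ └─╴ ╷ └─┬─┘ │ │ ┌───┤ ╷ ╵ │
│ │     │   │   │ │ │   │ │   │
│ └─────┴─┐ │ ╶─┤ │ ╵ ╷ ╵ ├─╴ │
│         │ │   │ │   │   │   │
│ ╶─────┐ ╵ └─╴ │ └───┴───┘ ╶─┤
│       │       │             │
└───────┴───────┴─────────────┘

Finding path from (1, 6) to (7, 8):
Path: (1,6) → (1,7) → (0,7) → (0,8) → (0,9) → (1,9) → (1,8) → (2,8) → (2,7) → (3,7) → (3,8) → (4,8) → (5,8) → (6,8) → (6,9) → (7,9) → (8,9) → (8,10) → (8,11) → (7,11) → (6,11) → (5,11) → (5,10) → (4,10) → (4,11) → (3,11) → (3,10) → (2,10) → (1,10) → (0,10) → (0,11) → (0,12) → (0,13) → (0,14) → (1,14) → (2,14) → (2,13) → (1,13) → (1,12) → (1,11) → (2,11) → (2,12) → (3,12) → (3,13) → (4,13) → (5,13) → (5,14) → (6,14) → (7,14) → (8,14) → (9,14) → (9,13) → (9,12) → (9,11) → (9,10) → (10,10) → (10,11) → (11,11) → (11,10) → (11,9) → (12,9) → (13,9) → (13,10) → (12,10) → (12,11) → (13,11) → (13,12) → (12,12) → (11,12) → (11,13) → (12,13) → (12,14) → (13,14) → (13,13) → (14,13) → (14,12) → (14,11) → (14,10) → (14,9) → (14,8) → (13,8) → (12,8) → (11,8) → (10,8) → (10,9) → (9,9) → (9,8) → (9,7) → (9,6) → (8,6) → (8,5) → (9,5) → (10,5) → (10,4) → (10,3) → (9,3) → (8,3) → (7,3) → (7,4) → (7,5) → (6,5) → (6,6) → (5,6) → (5,5) → (4,5) → (4,6) → (4,7) → (5,7) → (6,7) → (7,7) → (8,7) → (8,8) → (7,8)
Distance: 112 steps

Solution:

┌─────────────┬─────┬─────────┐
│             │↱ → ↓│↱ → → → ↓│
│ ┌───┬───────┘ ┌─╴ │ ┌─────┐ │
│ │   │      A ↑│↓ ↲│↑│↓ ← ↰│↓│
│ └─┐ ╵ ┌─────┬─┘ ┌─┘ │ ╶─┐ ╵ │
│   │   │     │↓ ↲│  ↑│↳ ↓│↑ ↲│
│ ╷ └───┘ ╶───┤ ╶─┤ ╷ └─┐ └─┬─┤
│ │           │↳ ↓│ │↑ ↰│↳ ↓│ │
│ └───┬───┬─╴ └─┐ │ ├─╴ ├─┐ │ │
│     │   │↱ → ↓│↓│ │↱ ↑│ │↓│ │
├─┬─╴ │ ╶─┤ ╶─┐ │ │ │ ╶─┤ │ ╵ │
│ │   │   │↑ ↰│↓│↓│ │↑ ↰│ │↳ ↓│
│ │ ╶─┴─╴ ├─╴ │ │ └─┤ ╷ │ └─┐ │
│ │       │↱ ↑│↓│↳ ↓│ │↑│   │↓│
│ └─┐ ┌───┘ ┌─┘ ├─┐ │ │ │ ╶─┤ │
│   │ │↱ → ↑│  ↓│B│↓│ │↑│   │↓│
├─╴ │ │ ╷ ┌─┴─┐ ╵ │ └─┘ ├─╴ │ │
│   │ │↑│ │↓ ↰│↳ ↑│↳ → ↑│   │↓│
│ ╶─┘ │ │ │ ╷ └───┴─┬───┘ ╶─┘ │
│     │↑│ │↓│↑ ← ← ↰│↓ ← ← ← ↲│
│ ┌───┤ └─┘ ├───┬─╴ │ ╶─┬─────┤
│ │   │↑ ← ↲│   │↱ ↑│↳ ↓│     │
│ └─┐ └───┬─┘ ╷ │ ┌─┴─╴ ├───┐ │
│   │     │   │ │↑│↓ ← ↲│↱ ↓│ │
├─┐ └─╴ ╷ └─┬─┘ │ │ ┌───┤ ╷ ╵ │
│ │     │   │   │↑│↓│↱ ↓│↑│↳ ↓│
│ └─────┴─┐ │ ╶─┤ │ ╵ ╷ ╵ ├─╴ │
│         │ │   │↑│↳ ↑│↳ ↑│↓ ↲│
│ ╶─────┐ ╵ └─╴ │ └───┴───┘ ╶─┤
│       │       │↑ ← ← ← ← ↲  │
└───────┴───────┴─────────────┘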